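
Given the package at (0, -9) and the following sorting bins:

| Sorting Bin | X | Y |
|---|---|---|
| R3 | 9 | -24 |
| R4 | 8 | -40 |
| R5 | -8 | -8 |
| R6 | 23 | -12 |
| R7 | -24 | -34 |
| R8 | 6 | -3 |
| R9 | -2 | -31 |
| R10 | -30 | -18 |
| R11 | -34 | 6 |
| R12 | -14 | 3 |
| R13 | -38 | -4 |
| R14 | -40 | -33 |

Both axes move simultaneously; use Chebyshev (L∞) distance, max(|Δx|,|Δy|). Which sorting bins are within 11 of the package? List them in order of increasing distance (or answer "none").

R8, R5

Distances from (0, -9):
R3: 15
R4: 31
R5: 8
R6: 23
R7: 25
R8: 6
R9: 22
R10: 30
R11: 34
R12: 14
R13: 38
R14: 40
Threshold 11: R8 (6), R5 (8) are within range.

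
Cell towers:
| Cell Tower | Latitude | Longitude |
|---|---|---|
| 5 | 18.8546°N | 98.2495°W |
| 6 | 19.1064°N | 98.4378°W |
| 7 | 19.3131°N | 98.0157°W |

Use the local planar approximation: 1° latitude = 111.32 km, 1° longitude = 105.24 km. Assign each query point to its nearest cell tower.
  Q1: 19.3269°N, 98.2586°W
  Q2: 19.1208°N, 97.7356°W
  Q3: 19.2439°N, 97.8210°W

Q1 at 19.3269°N, 98.2586°W:
  5: √((-0.4723·111.32)² + (0.0091·105.24)²) = √(2764.281622 + 0.917159) = 52.5852 km
  6: √((-0.2205·111.32)² + (-0.1792·105.24)²) = √(602.509062 + 355.662183) = 30.9543 km
  7: √((-0.0138·111.32)² + (0.2429·105.24)²) = √(2.359960 + 653.456539) = 25.6089 km
  → nearest: 7 (25.6089 km)
Q2 at 19.1208°N, 97.7356°W:
  5: √((-0.2662·111.32)² + (-0.5139·105.24)²) = √(878.137447 + 2924.953150) = 61.6692 km
  6: √((-0.0144·111.32)² + (-0.7022·105.24)²) = √(2.569635 + 5461.140239) = 73.9169 km
  7: √((0.1923·111.32)² + (-0.2801·105.24)²) = √(458.252628 + 868.936212) = 36.4306 km
  → nearest: 7 (36.4306 km)
Q3 at 19.2439°N, 97.8210°W:
  5: √((-0.3893·111.32)² + (-0.4285·105.24)²) = √(1878.084821 + 2033.589690) = 62.5434 km
  6: √((-0.1375·111.32)² + (-0.6168·105.24)²) = √(234.288942 + 4213.571898) = 66.6923 km
  7: √((0.0692·111.32)² + (-0.1947·105.24)²) = √(59.341509 + 419.849443) = 21.8904 km
  → nearest: 7 (21.8904 km)

Q1→7; Q2→7; Q3→7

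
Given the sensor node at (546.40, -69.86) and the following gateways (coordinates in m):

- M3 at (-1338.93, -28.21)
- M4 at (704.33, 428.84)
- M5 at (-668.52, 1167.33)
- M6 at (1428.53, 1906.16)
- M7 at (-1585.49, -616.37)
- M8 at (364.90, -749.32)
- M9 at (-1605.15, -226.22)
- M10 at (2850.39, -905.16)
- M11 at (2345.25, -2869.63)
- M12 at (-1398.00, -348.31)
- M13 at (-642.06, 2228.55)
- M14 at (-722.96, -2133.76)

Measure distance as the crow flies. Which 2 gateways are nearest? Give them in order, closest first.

M4, M8

Distances from (546.40, -69.86):
M3: √((-1885.33)² + (41.65)²) = √(3554469.2089 + 1734.7225) = 1885.79 m
M4: √((157.93)² + (498.70)²) = √(24941.8849 + 248701.6900) = 523.11 m
M5: √((-1214.92)² + (1237.19)²) = √(1476030.6064 + 1530639.0961) = 1733.98 m
M6: √((882.13)² + (1976.02)²) = √(778153.3369 + 3904655.0404) = 2163.98 m
M7: √((-2131.89)² + (-546.51)²) = √(4544954.9721 + 298673.1801) = 2200.82 m
M8: √((-181.50)² + (-679.46)²) = √(32942.2500 + 461665.8916) = 703.28 m
M9: √((-2151.55)² + (-156.36)²) = √(4629167.4025 + 24448.4496) = 2157.22 m
M10: √((2303.99)² + (-835.30)²) = √(5308369.9201 + 697726.0900) = 2450.73 m
M11: √((1798.85)² + (-2799.77)²) = √(3235861.3225 + 7838712.0529) = 3327.85 m
M12: √((-1944.40)² + (-278.45)²) = √(3780691.3600 + 77534.4025) = 1964.24 m
M13: √((-1188.46)² + (2298.41)²) = √(1412437.1716 + 5282688.5281) = 2587.49 m
M14: √((-1269.36)² + (-2063.90)²) = √(1611274.8096 + 4259683.2100) = 2423.01 m
Sorted: M4 (523.11 m) < M8 (703.28 m) < M5 (1733.98 m) < M3 (1885.79 m) < …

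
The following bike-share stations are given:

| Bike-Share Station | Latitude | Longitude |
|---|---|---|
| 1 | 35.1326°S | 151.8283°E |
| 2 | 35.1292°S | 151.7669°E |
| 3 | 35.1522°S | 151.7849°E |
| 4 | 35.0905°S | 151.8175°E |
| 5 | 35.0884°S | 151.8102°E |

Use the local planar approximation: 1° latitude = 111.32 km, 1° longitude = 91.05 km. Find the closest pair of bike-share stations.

Pairwise distances:
1–2: √((0.0034·111.32)² + (-0.0614·91.05)²) = √(0.143253 + 31.253355) = 5.6033 km
1–3: √((-0.0196·111.32)² + (-0.0434·91.05)²) = √(4.760565 + 15.614905) = 4.5139 km
1–4: √((0.0421·111.32)² + (-0.0108·91.05)²) = √(21.963957 + 0.966958) = 4.7886 km
1–5: √((0.0442·111.32)² + (-0.0181·91.05)²) = √(24.209785 + 2.715920) = 5.1890 km
2–3: √((-0.0230·111.32)² + (0.0180·91.05)²) = √(6.555443 + 2.685993) = 3.0400 km
2–4: √((0.0387·111.32)² + (0.0506·91.05)²) = √(18.559588 + 21.225647) = 6.3076 km
2–5: √((0.0408·111.32)² + (0.0433·91.05)²) = √(20.628456 + 15.543030) = 6.0143 km
3–4: √((0.0617·111.32)² + (0.0326·91.05)²) = √(47.175523 + 8.810389) = 7.4824 km
3–5: √((0.0638·111.32)² + (0.0253·91.05)²) = √(50.441472 + 5.306412) = 7.4665 km
4–5: √((0.0021·111.32)² + (-0.0073·91.05)²) = √(0.054649 + 0.441780) = 0.7046 km
Closest pair: 4–5 at 0.7046 km.

4 and 5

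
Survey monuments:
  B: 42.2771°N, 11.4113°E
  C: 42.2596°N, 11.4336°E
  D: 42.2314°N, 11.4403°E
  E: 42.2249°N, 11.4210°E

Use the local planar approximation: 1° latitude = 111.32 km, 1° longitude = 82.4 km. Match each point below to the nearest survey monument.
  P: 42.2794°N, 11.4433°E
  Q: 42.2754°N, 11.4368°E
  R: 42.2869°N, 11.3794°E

P→C; Q→C; R→B

P at 42.2794°N, 11.4433°E:
  B: 2.6492 km
  C: 2.3446 km
  D: 5.3491 km
  E: 6.3391 km
  → nearest: C (2.3446 km)
Q at 42.2754°N, 11.4368°E:
  B: 2.1097 km
  C: 1.7785 km
  D: 4.9066 km
  E: 5.7704 km
  → nearest: C (1.7785 km)
R at 42.2869°N, 11.3794°E:
  B: 2.8460 km
  C: 5.4020 km
  D: 7.9594 km
  E: 7.7062 km
  → nearest: B (2.8460 km)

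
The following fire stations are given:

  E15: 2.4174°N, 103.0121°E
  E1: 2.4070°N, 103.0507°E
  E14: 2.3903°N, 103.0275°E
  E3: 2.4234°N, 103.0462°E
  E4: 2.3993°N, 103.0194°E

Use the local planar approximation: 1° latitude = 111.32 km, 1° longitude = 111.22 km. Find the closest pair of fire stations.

E14 and E4

Pairwise distances:
E15–E1: √((-0.0104·111.32)² + (0.0386·111.22)²) = √(1.340334 + 18.430639) = 4.4465 km
E15–E14: √((-0.0271·111.32)² + (0.0154·111.22)²) = √(9.100913 + 2.933643) = 3.4691 km
E15–E3: √((0.0060·111.32)² + (0.0341·111.22)²) = √(0.446117 + 14.383830) = 3.8510 km
E15–E4: √((-0.0181·111.32)² + (0.0073·111.22)²) = √(4.059790 + 0.659191) = 2.1723 km
E1–E14: √((-0.0167·111.32)² + (-0.0232·111.22)²) = √(3.456045 + 6.657969) = 3.1803 km
E1–E3: √((0.0164·111.32)² + (-0.0045·111.22)²) = √(3.332991 + 0.250490) = 1.8930 km
E1–E4: √((-0.0077·111.32)² + (-0.0313·111.22)²) = √(0.734730 + 12.118656) = 3.5852 km
E14–E3: √((0.0331·111.32)² + (0.0187·111.22)²) = √(13.576955 + 4.325626) = 4.2311 km
E14–E4: √((0.0090·111.32)² + (-0.0081·111.22)²) = √(1.003764 + 0.811588) = 1.3473 km
E3–E4: √((-0.0241·111.32)² + (-0.0268·111.22)²) = √(7.197480 + 8.884549) = 4.0102 km
Closest pair: E14–E4 at 1.3473 km.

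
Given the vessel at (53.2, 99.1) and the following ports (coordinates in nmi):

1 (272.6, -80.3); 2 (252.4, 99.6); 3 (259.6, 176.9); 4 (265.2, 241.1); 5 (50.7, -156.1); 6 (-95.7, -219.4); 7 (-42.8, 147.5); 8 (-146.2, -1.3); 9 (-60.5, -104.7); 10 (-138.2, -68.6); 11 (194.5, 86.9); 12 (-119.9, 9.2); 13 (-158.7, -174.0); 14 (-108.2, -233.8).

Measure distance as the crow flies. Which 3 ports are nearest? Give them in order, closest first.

7, 11, 12

Distances from (53.2, 99.1):
1: √((219.4)² + (-179.4)²) = √(48136.3600 + 32184.3600) = 283.41 nmi
2: √((199.2)² + (0.5)²) = √(39680.6400 + 0.2500) = 199.20 nmi
3: √((206.4)² + (77.8)²) = √(42600.9600 + 6052.8400) = 220.58 nmi
4: √((212.0)² + (142.0)²) = √(44944.0000 + 20164.0000) = 255.16 nmi
5: √((-2.5)² + (-255.2)²) = √(6.2500 + 65127.0400) = 255.21 nmi
6: √((-148.9)² + (-318.5)²) = √(22171.2100 + 101442.2500) = 351.59 nmi
7: √((-96.0)² + (48.4)²) = √(9216.0000 + 2342.5600) = 107.51 nmi
8: √((-199.4)² + (-100.4)²) = √(39760.3600 + 10080.1600) = 223.25 nmi
9: √((-113.7)² + (-203.8)²) = √(12927.6900 + 41534.4400) = 233.37 nmi
10: √((-191.4)² + (-167.7)²) = √(36633.9600 + 28123.2900) = 254.47 nmi
11: √((141.3)² + (-12.2)²) = √(19965.6900 + 148.8400) = 141.83 nmi
12: √((-173.1)² + (-89.9)²) = √(29963.6100 + 8082.0100) = 195.05 nmi
13: √((-211.9)² + (-273.1)²) = √(44901.6100 + 74583.6100) = 345.67 nmi
14: √((-161.4)² + (-332.9)²) = √(26049.9600 + 110822.4100) = 369.96 nmi
Sorted: 7 (107.51 nmi) < 11 (141.83 nmi) < 12 (195.05 nmi) < 2 (199.20 nmi) < 3 (220.58 nmi) < …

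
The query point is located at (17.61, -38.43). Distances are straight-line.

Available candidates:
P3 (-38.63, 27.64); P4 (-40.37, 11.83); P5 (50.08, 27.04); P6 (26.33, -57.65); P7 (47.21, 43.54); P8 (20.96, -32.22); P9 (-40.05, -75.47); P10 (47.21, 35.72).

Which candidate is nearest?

Distances from (17.61, -38.43):
P3: √((-56.24)² + (66.07)²) = √(3162.9376 + 4365.2449) = 86.77
P4: √((-57.98)² + (50.26)²) = √(3361.6804 + 2526.0676) = 76.73
P5: √((32.47)² + (65.47)²) = √(1054.3009 + 4286.3209) = 73.08
P6: √((8.72)² + (-19.22)²) = √(76.0384 + 369.4084) = 21.11
P7: √((29.60)² + (81.97)²) = √(876.1600 + 6719.0809) = 87.15
P8: √((3.35)² + (6.21)²) = √(11.2225 + 38.5641) = 7.06
P9: √((-57.66)² + (-37.04)²) = √(3324.6756 + 1371.9616) = 68.53
P10: √((29.60)² + (74.15)²) = √(876.1600 + 5498.2225) = 79.84
Minimum: P8 at 7.06.

P8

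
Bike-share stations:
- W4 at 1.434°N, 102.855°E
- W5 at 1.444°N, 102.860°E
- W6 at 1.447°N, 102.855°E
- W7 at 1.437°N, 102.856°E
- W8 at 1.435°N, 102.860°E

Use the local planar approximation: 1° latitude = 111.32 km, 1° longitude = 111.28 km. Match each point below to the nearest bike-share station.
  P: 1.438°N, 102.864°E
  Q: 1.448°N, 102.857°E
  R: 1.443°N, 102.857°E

P at 1.438°N, 102.864°E:
  W4: √((-0.004·111.32)² + (-0.009·111.28)²) = √(0.19827 + 1.00304) = 1.096 km
  W5: √((0.006·111.32)² + (-0.004·111.28)²) = √(0.44612 + 0.19813) = 0.803 km
  W6: √((0.009·111.32)² + (-0.009·111.28)²) = √(1.00376 + 1.00304) = 1.417 km
  W7: √((-0.001·111.32)² + (-0.008·111.28)²) = √(0.01239 + 0.79253) = 0.897 km
  W8: √((-0.003·111.32)² + (-0.004·111.28)²) = √(0.11153 + 0.19813) = 0.556 km
  → nearest: W8 (0.556 km)
Q at 1.448°N, 102.857°E:
  W4: √((-0.014·111.32)² + (-0.002·111.28)²) = √(2.42886 + 0.04953) = 1.574 km
  W5: √((-0.004·111.32)² + (0.003·111.28)²) = √(0.19827 + 0.11145) = 0.557 km
  W6: √((-0.001·111.32)² + (-0.002·111.28)²) = √(0.01239 + 0.04953) = 0.249 km
  W7: √((-0.011·111.32)² + (-0.001·111.28)²) = √(1.49945 + 0.01238) = 1.230 km
  W8: √((-0.013·111.32)² + (0.003·111.28)²) = √(2.09427 + 0.11145) = 1.485 km
  → nearest: W6 (0.249 km)
R at 1.443°N, 102.857°E:
  W4: √((-0.009·111.32)² + (-0.002·111.28)²) = √(1.00376 + 0.04953) = 1.026 km
  W5: √((0.001·111.32)² + (0.003·111.28)²) = √(0.01239 + 0.11145) = 0.352 km
  W6: √((0.004·111.32)² + (-0.002·111.28)²) = √(0.19827 + 0.04953) = 0.498 km
  W7: √((-0.006·111.32)² + (-0.001·111.28)²) = √(0.44612 + 0.01238) = 0.677 km
  W8: √((-0.008·111.32)² + (0.003·111.28)²) = √(0.79310 + 0.11145) = 0.951 km
  → nearest: W5 (0.352 km)

P→W8; Q→W6; R→W5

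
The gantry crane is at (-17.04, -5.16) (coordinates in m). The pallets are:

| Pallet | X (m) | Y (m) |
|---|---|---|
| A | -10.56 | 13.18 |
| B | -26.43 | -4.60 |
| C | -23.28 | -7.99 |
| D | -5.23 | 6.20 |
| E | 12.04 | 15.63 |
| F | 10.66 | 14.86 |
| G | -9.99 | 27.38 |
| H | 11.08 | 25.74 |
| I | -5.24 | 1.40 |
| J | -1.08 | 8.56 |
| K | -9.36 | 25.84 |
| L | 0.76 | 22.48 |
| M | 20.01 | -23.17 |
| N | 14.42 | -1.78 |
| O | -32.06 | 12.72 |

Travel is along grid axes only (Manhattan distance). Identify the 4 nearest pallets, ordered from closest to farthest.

C, B, I, D

Distances from (-17.04, -5.16):
A: |6.48| + |18.34| = 6.48 + 18.34 = 24.82 m
B: |-9.39| + |0.56| = 9.39 + 0.56 = 9.95 m
C: |-6.24| + |-2.83| = 6.24 + 2.83 = 9.07 m
D: |11.81| + |11.36| = 11.81 + 11.36 = 23.17 m
E: |29.08| + |20.79| = 29.08 + 20.79 = 49.87 m
F: |27.70| + |20.02| = 27.70 + 20.02 = 47.72 m
G: |7.05| + |32.54| = 7.05 + 32.54 = 39.59 m
H: |28.12| + |30.90| = 28.12 + 30.90 = 59.02 m
I: |11.80| + |6.56| = 11.80 + 6.56 = 18.36 m
J: |15.96| + |13.72| = 15.96 + 13.72 = 29.68 m
K: |7.68| + |31.00| = 7.68 + 31.00 = 38.68 m
L: |17.80| + |27.64| = 17.80 + 27.64 = 45.44 m
M: |37.05| + |-18.01| = 37.05 + 18.01 = 55.06 m
N: |31.46| + |3.38| = 31.46 + 3.38 = 34.84 m
O: |-15.02| + |17.88| = 15.02 + 17.88 = 32.90 m
Sorted: C (9.07 m) < B (9.95 m) < I (18.36 m) < D (23.17 m) < A (24.82 m) < J (29.68 m) < …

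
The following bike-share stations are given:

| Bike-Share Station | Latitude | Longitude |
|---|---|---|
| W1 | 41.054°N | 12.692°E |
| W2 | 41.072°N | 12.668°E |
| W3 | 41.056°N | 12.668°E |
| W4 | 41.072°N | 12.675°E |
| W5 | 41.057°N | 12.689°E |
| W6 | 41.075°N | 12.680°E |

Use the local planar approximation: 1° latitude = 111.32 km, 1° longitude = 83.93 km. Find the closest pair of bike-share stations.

W1 and W5

Pairwise distances:
W1–W2: 2.841 km
W1–W3: 2.027 km
W1–W4: 2.460 km
W1–W5: 0.418 km
W1–W6: 2.545 km
W2–W3: 1.781 km
W2–W4: 0.588 km
W2–W5: 2.428 km
W2–W6: 1.061 km
W3–W4: 1.876 km
W3–W5: 1.766 km
W3–W6: 2.343 km
W4–W5: 2.042 km
W4–W6: 0.536 km
W5–W6: 2.141 km
Closest pair: W1–W5 at 0.418 km.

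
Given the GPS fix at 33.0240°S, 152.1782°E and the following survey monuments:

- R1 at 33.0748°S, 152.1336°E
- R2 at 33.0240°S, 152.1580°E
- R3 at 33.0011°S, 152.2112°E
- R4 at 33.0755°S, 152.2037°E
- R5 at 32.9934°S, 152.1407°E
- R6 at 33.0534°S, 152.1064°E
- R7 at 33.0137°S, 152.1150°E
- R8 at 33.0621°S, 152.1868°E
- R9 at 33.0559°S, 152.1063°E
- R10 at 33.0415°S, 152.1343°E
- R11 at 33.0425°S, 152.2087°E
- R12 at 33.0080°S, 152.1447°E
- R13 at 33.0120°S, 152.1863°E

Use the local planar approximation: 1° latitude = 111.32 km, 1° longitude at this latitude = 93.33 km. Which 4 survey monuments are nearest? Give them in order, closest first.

R13, R2, R11, R12

Distances from 33.0240°S, 152.1782°E:
R1: 7.0218 km
R2: 1.8853 km
R3: 3.9980 km
R4: 6.2073 km
R5: 4.8839 km
R6: 7.4576 km
R7: 6.0089 km
R8: 4.3166 km
R9: 7.5921 km
R10: 4.5367 km
R11: 3.5134 km
R12: 3.5983 km
R13: 1.5349 km
Sorted: R13 (1.5349 km) < R2 (1.8853 km) < R11 (3.5134 km) < R12 (3.5983 km) < R3 (3.9980 km) < R8 (4.3166 km) < …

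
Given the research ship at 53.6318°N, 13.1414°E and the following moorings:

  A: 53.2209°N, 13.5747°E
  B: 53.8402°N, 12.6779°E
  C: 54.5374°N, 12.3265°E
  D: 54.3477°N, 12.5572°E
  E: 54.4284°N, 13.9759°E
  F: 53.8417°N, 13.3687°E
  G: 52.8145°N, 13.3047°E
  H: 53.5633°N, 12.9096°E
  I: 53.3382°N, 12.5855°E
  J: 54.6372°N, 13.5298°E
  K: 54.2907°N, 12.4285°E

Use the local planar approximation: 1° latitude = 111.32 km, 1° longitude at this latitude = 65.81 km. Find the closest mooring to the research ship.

Distances from 53.6318°N, 13.1414°E:
A: √((-0.4109·111.32)² + (0.4333·65.81)²) = √(2092.274576 + 813.132200) = 53.9018 km
B: √((0.2084·111.32)² + (-0.4635·65.81)²) = √(538.197684 + 930.429044) = 38.3227 km
C: √((0.9056·111.32)² + (-0.8149·65.81)²) = √(10162.936757 + 2876.023413) = 114.1883 km
D: √((0.7159·111.32)² + (-0.5842·65.81)²) = √(6351.131723 + 1478.110448) = 88.4830 km
E: √((0.7966·111.32)² + (0.8345·65.81)²) = √(7863.701135 + 3016.035601) = 104.3060 km
F: √((0.2099·111.32)² + (0.2273·65.81)²) = √(545.973134 + 223.760103) = 27.7441 km
G: √((-0.8173·111.32)² + (0.1633·65.81)²) = √(8277.694482 + 115.493130) = 91.6143 km
H: √((-0.0685·111.32)² + (-0.2318·65.81)²) = √(58.147030 + 232.707642) = 17.0545 km
I: √((-0.2936·111.32)² + (-0.5559·65.81)²) = √(1068.214571 + 1338.372886) = 49.0570 km
J: √((1.0054·111.32)² + (0.3884·65.81)²) = √(12526.338893 + 653.344477) = 114.8028 km
K: √((0.6589·111.32)² + (-0.7129·65.81)²) = √(5380.038833 + 2201.106271) = 87.0698 km
Minimum: H at 17.0545 km.

H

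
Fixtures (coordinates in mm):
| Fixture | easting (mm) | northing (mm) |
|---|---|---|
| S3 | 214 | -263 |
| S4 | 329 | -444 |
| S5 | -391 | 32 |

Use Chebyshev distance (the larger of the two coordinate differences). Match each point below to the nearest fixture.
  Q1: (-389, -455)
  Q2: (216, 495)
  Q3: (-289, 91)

Q1 at (-389, -455):
  S3: 603 mm
  S4: 718 mm
  S5: 487 mm
  → nearest: S5 (487 mm)
Q2 at (216, 495):
  S3: 758 mm
  S4: 939 mm
  S5: 607 mm
  → nearest: S5 (607 mm)
Q3 at (-289, 91):
  S3: 503 mm
  S4: 618 mm
  S5: 102 mm
  → nearest: S5 (102 mm)

Q1→S5; Q2→S5; Q3→S5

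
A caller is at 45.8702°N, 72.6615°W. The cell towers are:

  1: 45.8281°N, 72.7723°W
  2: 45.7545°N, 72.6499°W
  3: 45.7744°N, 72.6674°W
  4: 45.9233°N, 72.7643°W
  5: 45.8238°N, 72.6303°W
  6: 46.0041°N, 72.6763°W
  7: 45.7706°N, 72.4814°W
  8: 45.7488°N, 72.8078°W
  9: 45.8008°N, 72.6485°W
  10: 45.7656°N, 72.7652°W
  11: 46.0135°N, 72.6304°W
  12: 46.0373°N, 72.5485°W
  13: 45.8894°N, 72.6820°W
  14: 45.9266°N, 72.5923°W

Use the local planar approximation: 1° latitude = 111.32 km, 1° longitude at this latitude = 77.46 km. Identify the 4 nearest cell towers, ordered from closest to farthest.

13, 5, 9, 14

Distances from 45.8702°N, 72.6615°W:
1: 9.7788 km
2: 12.9110 km
3: 10.6742 km
4: 9.9171 km
5: 5.7027 km
6: 14.9498 km
7: 17.8199 km
8: 17.6368 km
9: 7.7910 km
10: 14.1459 km
11: 16.1330 km
12: 20.5580 km
13: 2.6627 km
14: 8.2554 km
Sorted: 13 (2.6627 km) < 5 (5.7027 km) < 9 (7.7910 km) < 14 (8.2554 km) < 1 (9.7788 km) < 4 (9.9171 km) < …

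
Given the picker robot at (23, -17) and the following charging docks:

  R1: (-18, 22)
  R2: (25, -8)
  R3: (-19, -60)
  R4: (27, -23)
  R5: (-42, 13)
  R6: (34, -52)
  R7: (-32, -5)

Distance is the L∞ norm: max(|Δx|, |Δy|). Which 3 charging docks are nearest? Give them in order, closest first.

Distances from (23, -17):
R1: 41
R2: 9
R3: 43
R4: 6
R5: 65
R6: 35
R7: 55
Sorted: R4 (6) < R2 (9) < R6 (35) < R1 (41) < R3 (43) < …

R4, R2, R6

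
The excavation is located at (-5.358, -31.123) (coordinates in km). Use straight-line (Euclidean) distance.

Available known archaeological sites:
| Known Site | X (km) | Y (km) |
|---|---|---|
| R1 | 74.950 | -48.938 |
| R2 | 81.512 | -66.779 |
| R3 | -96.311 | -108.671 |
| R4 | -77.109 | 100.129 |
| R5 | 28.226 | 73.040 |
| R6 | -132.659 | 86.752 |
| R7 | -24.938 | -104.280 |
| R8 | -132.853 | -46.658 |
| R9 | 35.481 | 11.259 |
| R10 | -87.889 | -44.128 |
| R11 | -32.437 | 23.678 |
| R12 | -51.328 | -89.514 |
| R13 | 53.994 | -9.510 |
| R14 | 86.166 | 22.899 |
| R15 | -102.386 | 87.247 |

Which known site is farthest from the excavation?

Distances from (-5.358, -31.123):
R1: 82.260 km
R2: 93.903 km
R3: 119.525 km
R4: 149.584 km
R5: 109.443 km
R6: 173.494 km
R7: 75.732 km
R8: 128.438 km
R9: 58.856 km
R10: 83.549 km
R11: 61.126 km
R12: 74.315 km
R13: 63.165 km
R14: 106.278 km
R15: 153.055 km
Maximum: R6 at 173.494 km.

R6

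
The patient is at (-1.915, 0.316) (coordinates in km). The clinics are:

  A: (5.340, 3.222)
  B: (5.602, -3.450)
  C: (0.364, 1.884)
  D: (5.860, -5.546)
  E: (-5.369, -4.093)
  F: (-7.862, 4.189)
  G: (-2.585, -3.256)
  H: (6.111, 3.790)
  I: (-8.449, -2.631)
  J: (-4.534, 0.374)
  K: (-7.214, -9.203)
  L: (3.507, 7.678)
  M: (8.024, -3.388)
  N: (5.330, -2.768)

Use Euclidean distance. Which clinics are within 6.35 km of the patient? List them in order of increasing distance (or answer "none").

J, C, G, E

Distances from (-1.915, 0.316):
A: √((7.255)² + (2.906)²) = √(52.63502 + 8.44484) = 7.815 km
B: √((7.517)² + (-3.766)²) = √(56.50529 + 14.18276) = 8.408 km
C: √((2.279)² + (1.568)²) = √(5.19384 + 2.45862) = 2.766 km
D: √((7.775)² + (-5.862)²) = √(60.45063 + 34.36304) = 9.737 km
E: √((-3.454)² + (-4.409)²) = √(11.93012 + 19.43928) = 5.601 km
F: √((-5.947)² + (3.873)²) = √(35.36681 + 15.00013) = 7.097 km
G: √((-0.670)² + (-3.572)²) = √(0.44890 + 12.75918) = 3.634 km
H: √((8.026)² + (3.474)²) = √(64.41668 + 12.06868) = 8.746 km
I: √((-6.534)² + (-2.947)²) = √(42.69316 + 8.68481) = 7.168 km
J: √((-2.619)² + (0.058)²) = √(6.85916 + 0.00336) = 2.620 km
K: √((-5.299)² + (-9.519)²) = √(28.07940 + 90.61136) = 10.895 km
L: √((5.422)² + (7.362)²) = √(29.39808 + 54.19904) = 9.143 km
M: √((9.939)² + (-3.704)²) = √(98.78372 + 13.71962) = 10.607 km
N: √((7.245)² + (-3.084)²) = √(52.49003 + 9.51106) = 7.874 km
Threshold 6.35 km: J (2.620 km), C (2.766 km), G (3.634 km), E (5.601 km) are within range.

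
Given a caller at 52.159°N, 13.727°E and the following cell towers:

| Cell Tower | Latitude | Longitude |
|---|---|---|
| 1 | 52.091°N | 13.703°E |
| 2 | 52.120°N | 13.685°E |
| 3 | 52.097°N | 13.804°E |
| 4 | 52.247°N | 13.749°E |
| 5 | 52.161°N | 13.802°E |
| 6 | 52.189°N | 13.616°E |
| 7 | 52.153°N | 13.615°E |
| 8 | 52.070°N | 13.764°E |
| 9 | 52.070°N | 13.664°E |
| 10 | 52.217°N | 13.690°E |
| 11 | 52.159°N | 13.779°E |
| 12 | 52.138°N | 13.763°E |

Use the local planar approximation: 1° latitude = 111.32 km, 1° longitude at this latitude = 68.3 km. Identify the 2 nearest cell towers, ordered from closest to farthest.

12, 11

Distances from 52.159°N, 13.727°E:
1: √((-0.068·111.32)² + (-0.024·68.3)²) = √(57.30127 + 2.68698) = 7.745 km
2: √((-0.039·111.32)² + (-0.042·68.3)²) = √(18.84845 + 8.22887) = 5.204 km
3: √((-0.062·111.32)² + (0.077·68.3)²) = √(47.63540 + 27.65813) = 8.677 km
4: √((0.088·111.32)² + (0.022·68.3)²) = √(95.96475 + 2.25781) = 9.911 km
5: √((0.002·111.32)² + (0.075·68.3)²) = √(0.04957 + 26.24001) = 5.127 km
6: √((0.030·111.32)² + (-0.111·68.3)²) = √(11.15293 + 57.47611) = 8.284 km
7: √((-0.006·111.32)² + (-0.112·68.3)²) = √(0.44612 + 58.51638) = 7.679 km
8: √((-0.089·111.32)² + (0.037·68.3)²) = √(98.15816 + 6.38623) = 10.225 km
9: √((-0.089·111.32)² + (-0.063·68.3)²) = √(98.15816 + 18.51495) = 10.802 km
10: √((0.058·111.32)² + (-0.037·68.3)²) = √(41.68717 + 6.38623) = 6.933 km
11: √((0.000·111.32)² + (0.052·68.3)²) = √(0.00000 + 12.61386) = 3.552 km
12: √((-0.021·111.32)² + (0.036·68.3)²) = √(5.46493 + 6.04570) = 3.393 km
Sorted: 12 (3.393 km) < 11 (3.552 km) < 5 (5.127 km) < 2 (5.204 km) < …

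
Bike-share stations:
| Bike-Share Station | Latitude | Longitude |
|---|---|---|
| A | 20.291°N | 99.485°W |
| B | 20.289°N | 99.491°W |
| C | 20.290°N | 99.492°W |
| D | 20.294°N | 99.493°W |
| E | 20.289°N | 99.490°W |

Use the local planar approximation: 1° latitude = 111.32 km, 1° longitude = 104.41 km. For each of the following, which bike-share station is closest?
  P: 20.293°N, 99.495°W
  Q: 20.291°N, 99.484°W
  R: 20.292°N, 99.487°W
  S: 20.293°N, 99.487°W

P at 20.293°N, 99.495°W:
  A: √((-0.002·111.32)² + (0.010·104.41)²) = √(0.04956857 + 1.09014481) = 1.067574 km
  B: √((-0.004·111.32)² + (0.004·104.41)²) = √(0.19827428 + 0.17442317) = 0.610490 km
  C: √((-0.003·111.32)² + (0.003·104.41)²) = √(0.11152928 + 0.09811303) = 0.457867 km
  D: √((0.001·111.32)² + (0.002·104.41)²) = √(0.01239214 + 0.04360579) = 0.236639 km
  E: √((-0.004·111.32)² + (0.005·104.41)²) = √(0.19827428 + 0.27253620) = 0.686156 km
  → nearest: D (0.236639 km)
Q at 20.291°N, 99.484°W:
  A: √((0.000·111.32)² + (-0.001·104.41)²) = √(0.00000000 + 0.01090145) = 0.104410 km
  B: √((-0.002·111.32)² + (-0.007·104.41)²) = √(0.04956857 + 0.53417096) = 0.764028 km
  C: √((-0.001·111.32)² + (-0.008·104.41)²) = √(0.01239214 + 0.69769268) = 0.842665 km
  D: √((0.003·111.32)² + (-0.009·104.41)²) = √(0.11152928 + 0.88301730) = 0.997270 km
  E: √((-0.002·111.32)² + (-0.006·104.41)²) = √(0.04956857 + 0.39245213) = 0.664846 km
  → nearest: A (0.104410 km)
R at 20.292°N, 99.487°W:
  A: √((-0.001·111.32)² + (0.002·104.41)²) = √(0.01239214 + 0.04360579) = 0.236639 km
  B: √((-0.003·111.32)² + (-0.004·104.41)²) = √(0.11152928 + 0.17442317) = 0.534745 km
  C: √((-0.002·111.32)² + (-0.005·104.41)²) = √(0.04956857 + 0.27253620) = 0.567543 km
  D: √((0.002·111.32)² + (-0.006·104.41)²) = √(0.04956857 + 0.39245213) = 0.664846 km
  E: √((-0.003·111.32)² + (-0.003·104.41)²) = √(0.11152928 + 0.09811303) = 0.457867 km
  → nearest: A (0.236639 km)
S at 20.293°N, 99.487°W:
  A: √((-0.002·111.32)² + (0.002·104.41)²) = √(0.04956857 + 0.04360579) = 0.305245 km
  B: √((-0.004·111.32)² + (-0.004·104.41)²) = √(0.19827428 + 0.17442317) = 0.610490 km
  C: √((-0.003·111.32)² + (-0.005·104.41)²) = √(0.11152928 + 0.27253620) = 0.619730 km
  D: √((0.001·111.32)² + (-0.006·104.41)²) = √(0.01239214 + 0.39245213) = 0.636274 km
  E: √((-0.004·111.32)² + (-0.003·104.41)²) = √(0.19827428 + 0.09811303) = 0.544415 km
  → nearest: A (0.305245 km)

P→D; Q→A; R→A; S→A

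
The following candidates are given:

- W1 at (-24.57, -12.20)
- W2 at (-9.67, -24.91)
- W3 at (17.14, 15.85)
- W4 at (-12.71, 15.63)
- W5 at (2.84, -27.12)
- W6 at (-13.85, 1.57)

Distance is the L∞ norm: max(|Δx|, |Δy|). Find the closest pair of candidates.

Pairwise distances:
W1–W2: 14.90
W1–W3: 41.71
W1–W4: 27.83
W1–W5: 27.41
W1–W6: 13.77
W2–W3: 40.76
W2–W4: 40.54
W2–W5: 12.51
W2–W6: 26.48
W3–W4: 29.85
W3–W5: 42.97
W3–W6: 30.99
W4–W5: 42.75
W4–W6: 14.06
W5–W6: 28.69
Closest pair: W2–W5 at 12.51.

W2 and W5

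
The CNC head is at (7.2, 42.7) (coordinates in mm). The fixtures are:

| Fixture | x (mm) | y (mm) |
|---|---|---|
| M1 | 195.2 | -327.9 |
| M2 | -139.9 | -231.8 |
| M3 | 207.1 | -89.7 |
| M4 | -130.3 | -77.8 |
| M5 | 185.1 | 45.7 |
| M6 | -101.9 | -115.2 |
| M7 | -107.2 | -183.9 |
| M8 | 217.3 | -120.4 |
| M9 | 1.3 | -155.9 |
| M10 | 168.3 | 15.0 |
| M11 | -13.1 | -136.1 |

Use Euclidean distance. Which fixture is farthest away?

Distances from (7.2, 42.7):
M1: 415.6 mm
M2: 311.4 mm
M3: 239.8 mm
M4: 182.8 mm
M5: 177.9 mm
M6: 191.9 mm
M7: 253.8 mm
M8: 266.0 mm
M9: 198.7 mm
M10: 163.5 mm
M11: 179.9 mm
Maximum: M1 at 415.6 mm.

M1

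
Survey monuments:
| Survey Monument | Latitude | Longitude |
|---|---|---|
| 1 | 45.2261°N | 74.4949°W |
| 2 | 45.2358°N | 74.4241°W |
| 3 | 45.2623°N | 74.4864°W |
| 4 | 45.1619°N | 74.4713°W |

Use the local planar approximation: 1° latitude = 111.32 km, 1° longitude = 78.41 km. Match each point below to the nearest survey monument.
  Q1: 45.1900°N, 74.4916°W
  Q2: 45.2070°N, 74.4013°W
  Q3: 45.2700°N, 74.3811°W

Q1 at 45.1900°N, 74.4916°W:
  1: √((0.0361·111.32)² + (-0.0033·78.41)²) = √(16.149564 + 0.066953) = 4.0270 km
  2: √((0.0458·111.32)² + (0.0675·78.41)²) = √(25.994254 + 28.012409) = 7.3489 km
  3: √((0.0723·111.32)² + (0.0052·78.41)²) = √(64.777322 + 0.166245) = 8.0588 km
  4: √((-0.0281·111.32)² + (0.0203·78.41)²) = √(9.784960 + 2.533582) = 3.5098 km
  → nearest: 4 (3.5098 km)
Q2 at 45.2070°N, 74.4013°W:
  1: √((0.0191·111.32)² + (-0.0936·78.41)²) = √(4.520777 + 53.863504) = 7.6410 km
  2: √((0.0288·111.32)² + (-0.0228·78.41)²) = √(10.278539 + 3.196043) = 3.6708 km
  3: √((0.0553·111.32)² + (-0.0851·78.41)²) = √(37.896287 + 44.524805) = 9.0786 km
  4: √((-0.0451·111.32)² + (-0.0700·78.41)²) = √(25.205742 + 30.125828) = 7.4385 km
  → nearest: 2 (3.6708 km)
Q3 at 45.2700°N, 74.3811°W:
  1: √((-0.0439·111.32)² + (-0.1138·78.41)²) = √(23.882261 + 79.620964) = 10.1737 km
  2: √((-0.0342·111.32)² + (-0.0430·78.41)²) = √(14.494345 + 11.367889) = 5.0855 km
  3: √((-0.0077·111.32)² + (-0.1053·78.41)²) = √(0.734730 + 68.170998) = 8.3009 km
  4: √((-0.1081·111.32)² + (-0.0902·78.41)²) = √(144.809743 + 50.021416) = 13.9582 km
  → nearest: 2 (5.0855 km)

Q1→4; Q2→2; Q3→2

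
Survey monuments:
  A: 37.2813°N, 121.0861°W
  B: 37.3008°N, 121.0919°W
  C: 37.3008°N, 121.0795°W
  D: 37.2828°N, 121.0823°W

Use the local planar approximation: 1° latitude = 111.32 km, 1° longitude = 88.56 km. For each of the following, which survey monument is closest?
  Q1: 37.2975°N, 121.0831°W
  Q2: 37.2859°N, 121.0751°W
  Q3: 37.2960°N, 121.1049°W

Q1→C; Q2→D; Q3→B

Q1 at 37.2975°N, 121.0831°W:
  A: 1.8228 km
  B: 0.8616 km
  C: 0.4864 km
  D: 1.6379 km
  → nearest: C (0.4864 km)
Q2 at 37.2859°N, 121.0751°W:
  A: 1.1005 km
  B: 2.2282 km
  C: 1.7038 km
  D: 0.7250 km
  → nearest: D (0.7250 km)
Q3 at 37.2960°N, 121.1049°W:
  A: 2.3345 km
  B: 1.2692 km
  C: 2.3120 km
  D: 2.4829 km
  → nearest: B (1.2692 km)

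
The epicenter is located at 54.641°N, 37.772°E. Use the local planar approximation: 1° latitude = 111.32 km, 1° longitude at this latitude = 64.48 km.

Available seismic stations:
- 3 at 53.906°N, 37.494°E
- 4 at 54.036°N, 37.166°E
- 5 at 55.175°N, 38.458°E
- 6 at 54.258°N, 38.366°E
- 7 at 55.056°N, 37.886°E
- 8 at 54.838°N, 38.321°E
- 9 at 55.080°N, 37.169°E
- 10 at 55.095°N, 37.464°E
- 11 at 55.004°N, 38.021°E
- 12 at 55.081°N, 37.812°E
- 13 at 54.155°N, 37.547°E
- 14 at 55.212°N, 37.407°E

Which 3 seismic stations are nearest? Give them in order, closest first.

8, 11, 7

Distances from 54.641°N, 37.772°E:
3: √((-0.735·111.32)² + (-0.278·64.48)²) = √(6694.54513 + 321.32140) = 83.761 km
4: √((-0.605·111.32)² + (-0.606·64.48)²) = √(4535.83392 + 1526.84625) = 77.863 km
5: √((0.534·111.32)² + (0.686·64.48)²) = √(3533.69376 + 1956.58306) = 74.096 km
6: √((-0.383·111.32)² + (0.594·64.48)²) = √(1817.79098 + 1466.97579) = 57.313 km
7: √((0.415·111.32)² + (0.114·64.48)²) = √(2134.23672 + 54.03308) = 46.779 km
8: √((0.197·111.32)² + (0.549·64.48)²) = √(480.92665 + 1253.12602) = 41.642 km
9: √((0.439·111.32)² + (-0.603·64.48)²) = √(2388.22608 + 1511.76638) = 62.450 km
10: √((0.454·111.32)² + (-0.308·64.48)²) = √(2554.21882 + 394.41324) = 54.301 km
11: √((0.363·111.32)² + (0.249·64.48)²) = √(1632.90021 + 257.77972) = 43.482 km
12: √((0.440·111.32)² + (0.040·64.48)²) = √(2399.11877 + 6.65227) = 49.049 km
13: √((-0.486·111.32)² + (-0.225·64.48)²) = √(2926.97447 + 210.48206) = 56.013 km
14: √((0.571·111.32)² + (-0.365·64.48)²) = √(4040.34650 + 553.90564) = 67.781 km
Sorted: 8 (41.642 km) < 11 (43.482 km) < 7 (46.779 km) < 12 (49.049 km) < 10 (54.301 km) < …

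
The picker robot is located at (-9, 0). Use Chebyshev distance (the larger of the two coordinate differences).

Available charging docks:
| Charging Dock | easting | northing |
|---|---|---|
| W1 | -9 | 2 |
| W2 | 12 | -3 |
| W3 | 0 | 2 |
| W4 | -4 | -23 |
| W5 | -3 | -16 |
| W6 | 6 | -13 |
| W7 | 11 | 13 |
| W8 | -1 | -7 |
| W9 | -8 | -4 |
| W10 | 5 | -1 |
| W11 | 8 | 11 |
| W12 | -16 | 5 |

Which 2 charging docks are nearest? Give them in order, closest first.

W1, W9

Distances from (-9, 0):
W1: max(|0|, |2|) = 2
W2: max(|21|, |-3|) = 21
W3: max(|9|, |2|) = 9
W4: max(|5|, |-23|) = 23
W5: max(|6|, |-16|) = 16
W6: max(|15|, |-13|) = 15
W7: max(|20|, |13|) = 20
W8: max(|8|, |-7|) = 8
W9: max(|1|, |-4|) = 4
W10: max(|14|, |-1|) = 14
W11: max(|17|, |11|) = 17
W12: max(|-7|, |5|) = 7
Sorted: W1 (2) < W9 (4) < W12 (7) < W8 (8) < …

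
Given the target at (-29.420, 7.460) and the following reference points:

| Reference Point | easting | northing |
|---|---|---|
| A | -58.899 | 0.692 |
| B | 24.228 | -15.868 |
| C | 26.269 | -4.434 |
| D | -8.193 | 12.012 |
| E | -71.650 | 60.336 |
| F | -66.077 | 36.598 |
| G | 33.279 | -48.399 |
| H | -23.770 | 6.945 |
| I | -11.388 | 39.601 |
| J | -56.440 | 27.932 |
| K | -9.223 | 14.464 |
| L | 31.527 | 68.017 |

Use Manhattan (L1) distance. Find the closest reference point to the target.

H

Distances from (-29.420, 7.460):
A: |-29.479| + |-6.768| = 29.479 + 6.768 = 36.247
B: |53.648| + |-23.328| = 53.648 + 23.328 = 76.976
C: |55.689| + |-11.894| = 55.689 + 11.894 = 67.583
D: |21.227| + |4.552| = 21.227 + 4.552 = 25.779
E: |-42.230| + |52.876| = 42.230 + 52.876 = 95.106
F: |-36.657| + |29.138| = 36.657 + 29.138 = 65.795
G: |62.699| + |-55.859| = 62.699 + 55.859 = 118.558
H: |5.650| + |-0.515| = 5.650 + 0.515 = 6.165
I: |18.032| + |32.141| = 18.032 + 32.141 = 50.173
J: |-27.020| + |20.472| = 27.020 + 20.472 = 47.492
K: |20.197| + |7.004| = 20.197 + 7.004 = 27.201
L: |60.947| + |60.557| = 60.947 + 60.557 = 121.504
Minimum: H at 6.165.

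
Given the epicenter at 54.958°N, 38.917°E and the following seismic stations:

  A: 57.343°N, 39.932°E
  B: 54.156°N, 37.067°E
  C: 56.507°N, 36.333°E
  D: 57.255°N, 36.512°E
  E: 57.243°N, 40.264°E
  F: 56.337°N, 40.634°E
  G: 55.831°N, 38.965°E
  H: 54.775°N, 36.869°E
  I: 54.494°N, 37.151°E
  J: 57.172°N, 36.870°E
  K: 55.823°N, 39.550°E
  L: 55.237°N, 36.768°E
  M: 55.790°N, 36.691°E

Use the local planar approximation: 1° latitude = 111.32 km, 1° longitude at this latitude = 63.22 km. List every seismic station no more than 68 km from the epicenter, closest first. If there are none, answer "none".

none

Distances from 54.958°N, 38.917°E:
A: √((2.385·111.32)² + (1.015·63.22)²) = √(70489.29420 + 4117.57072) = 273.143 km
B: √((-0.802·111.32)² + (-1.850·63.22)²) = √(7970.67556 + 13678.93985) = 147.138 km
C: √((1.549·111.32)² + (-2.584·63.22)²) = √(29733.71887 + 26686.64643) = 237.530 km
D: √((2.297·111.32)² + (-2.405·63.22)²) = √(65383.53326 + 23117.40834) = 297.491 km
E: √((2.285·111.32)² + (1.347·63.22)²) = √(64702.16370 + 7251.77256) = 268.242 km
F: √((1.379·111.32)² + (1.717·63.22)²) = √(23565.40607 + 11782.82896) = 188.011 km
G: √((0.873·111.32)² + (0.048·63.22)²) = √(9444.41110 + 9.20855) = 97.230 km
H: √((-0.183·111.32)² + (-2.048·63.22)²) = √(415.00046 + 16763.66169) = 131.067 km
I: √((-0.464·111.32)² + (-1.766·63.22)²) = √(2667.97869 + 12464.94543) = 123.016 km
J: √((2.214·111.32)² + (-2.047·63.22)²) = √(60743.75405 + 16747.29492) = 278.372 km
K: √((0.865·111.32)² + (0.633·63.22)²) = √(9272.11075 + 1601.46113) = 104.276 km
L: √((0.279·111.32)² + (-2.149·63.22)²) = √(964.61676 + 18457.87982) = 139.365 km
M: √((0.832·111.32)² + (-2.226·63.22)²) = √(8578.13838 + 19804.29118) = 168.471 km
Threshold 68 km: none within range.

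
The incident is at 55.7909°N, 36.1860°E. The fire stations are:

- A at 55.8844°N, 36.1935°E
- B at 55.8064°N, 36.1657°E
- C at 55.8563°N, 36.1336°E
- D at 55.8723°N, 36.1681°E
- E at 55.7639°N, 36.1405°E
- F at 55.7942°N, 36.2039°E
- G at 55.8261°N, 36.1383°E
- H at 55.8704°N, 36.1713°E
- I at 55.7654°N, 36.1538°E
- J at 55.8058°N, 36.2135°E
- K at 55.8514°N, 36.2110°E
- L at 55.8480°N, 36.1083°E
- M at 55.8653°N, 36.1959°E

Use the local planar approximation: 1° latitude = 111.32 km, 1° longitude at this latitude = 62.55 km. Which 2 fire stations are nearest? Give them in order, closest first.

F, B

Distances from 55.7909°N, 36.1860°E:
A: √((0.0935·111.32)² + (0.0075·62.55)²) = √(108.335207 + 0.220078) = 10.4190 km
B: √((0.0155·111.32)² + (-0.0203·62.55)²) = √(2.977212 + 1.612303) = 2.1423 km
C: √((0.0654·111.32)² + (-0.0524·62.55)²) = √(53.003176 + 10.742793) = 7.9841 km
D: √((0.0814·111.32)² + (-0.0179·62.55)²) = √(82.109840 + 1.253605) = 9.1304 km
E: √((-0.0270·111.32)² + (-0.0455·62.55)²) = √(9.033872 + 8.099858) = 4.1393 km
F: √((0.0033·111.32)² + (0.0179·62.55)²) = √(0.134950 + 1.253605) = 1.1784 km
G: √((0.0352·111.32)² + (-0.0477·62.55)²) = √(15.354360 + 8.902078) = 4.9251 km
H: √((0.0795·111.32)² + (-0.0147·62.55)²) = √(78.321438 + 0.845453) = 8.8976 km
I: √((-0.0255·111.32)² + (-0.0322·62.55)²) = √(8.057991 + 4.056639) = 3.4806 km
J: √((0.0149·111.32)² + (0.0275·62.55)²) = √(2.751180 + 2.958830) = 2.3896 km
K: √((0.0605·111.32)² + (0.0250·62.55)²) = √(45.358339 + 2.445314) = 6.9140 km
L: √((0.0571·111.32)² + (-0.0777·62.55)²) = √(40.403465 + 23.620912) = 8.0015 km
M: √((0.0744·111.32)² + (0.0099·62.55)²) = √(68.594969 + 0.383464) = 8.3053 km
Sorted: F (1.1784 km) < B (2.1423 km) < J (2.3896 km) < I (3.4806 km) < …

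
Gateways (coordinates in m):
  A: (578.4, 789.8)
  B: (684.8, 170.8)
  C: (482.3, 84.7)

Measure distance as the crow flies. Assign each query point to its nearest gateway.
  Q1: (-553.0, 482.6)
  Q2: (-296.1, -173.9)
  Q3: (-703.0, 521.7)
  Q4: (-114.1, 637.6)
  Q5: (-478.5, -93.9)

Q1 at (-553.0, 482.6):
  A: 1172.4 m
  B: 1276.5 m
  C: 1109.1 m
  → nearest: C (1109.1 m)
Q2 at (-296.1, -173.9):
  A: 1301.3 m
  B: 1039.7 m
  C: 820.2 m
  → nearest: C (820.2 m)
Q3 at (-703.0, 521.7):
  A: 1309.1 m
  B: 1431.5 m
  C: 1263.3 m
  → nearest: C (1263.3 m)
Q4 at (-114.1, 637.6):
  A: 709.0 m
  B: 925.3 m
  C: 813.3 m
  → nearest: A (709.0 m)
Q5 at (-478.5, -93.9):
  A: 1377.7 m
  B: 1193.0 m
  C: 977.3 m
  → nearest: C (977.3 m)

Q1→C; Q2→C; Q3→C; Q4→A; Q5→C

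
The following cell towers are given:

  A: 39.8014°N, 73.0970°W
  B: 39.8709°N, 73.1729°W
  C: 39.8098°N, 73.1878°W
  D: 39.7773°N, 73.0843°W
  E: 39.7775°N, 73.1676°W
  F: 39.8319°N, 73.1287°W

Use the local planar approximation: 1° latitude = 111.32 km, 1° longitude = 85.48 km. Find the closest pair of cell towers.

Pairwise distances:
A–B: 10.0970 km
A–C: 7.8177 km
A–D: 2.8941 km
A–E: 6.5953 km
A–F: 4.3440 km
B–C: 6.9199 km
B–D: 12.8812 km
B–E: 10.4072 km
B–F: 5.7553 km
C–D: 9.5583 km
C–E: 3.9887 km
C–F: 5.6191 km
D–E: 7.1205 km
D–F: 7.1657 km
E–F: 6.9087 km
Closest pair: A–D at 2.8941 km.

A and D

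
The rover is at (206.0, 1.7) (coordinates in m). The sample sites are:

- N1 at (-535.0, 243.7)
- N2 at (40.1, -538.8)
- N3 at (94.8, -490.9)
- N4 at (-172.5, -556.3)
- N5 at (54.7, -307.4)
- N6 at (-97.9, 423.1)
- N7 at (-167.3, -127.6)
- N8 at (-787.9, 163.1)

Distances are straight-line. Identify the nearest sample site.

Distances from (206.0, 1.7):
N1: √((-741.0)² + (242.0)²) = √(549081.000 + 58564.000) = 779.5 m
N2: √((-165.9)² + (-540.5)²) = √(27522.810 + 292140.250) = 565.4 m
N3: √((-111.2)² + (-492.6)²) = √(12365.440 + 242654.760) = 505.0 m
N4: √((-378.5)² + (-558.0)²) = √(143262.250 + 311364.000) = 674.3 m
N5: √((-151.3)² + (-309.1)²) = √(22891.690 + 95542.810) = 344.1 m
N6: √((-303.9)² + (421.4)²) = √(92355.210 + 177577.960) = 519.6 m
N7: √((-373.3)² + (-129.3)²) = √(139352.890 + 16718.490) = 395.1 m
N8: √((-993.9)² + (161.4)²) = √(987837.210 + 26049.960) = 1006.9 m
Minimum: N5 at 344.1 m.

N5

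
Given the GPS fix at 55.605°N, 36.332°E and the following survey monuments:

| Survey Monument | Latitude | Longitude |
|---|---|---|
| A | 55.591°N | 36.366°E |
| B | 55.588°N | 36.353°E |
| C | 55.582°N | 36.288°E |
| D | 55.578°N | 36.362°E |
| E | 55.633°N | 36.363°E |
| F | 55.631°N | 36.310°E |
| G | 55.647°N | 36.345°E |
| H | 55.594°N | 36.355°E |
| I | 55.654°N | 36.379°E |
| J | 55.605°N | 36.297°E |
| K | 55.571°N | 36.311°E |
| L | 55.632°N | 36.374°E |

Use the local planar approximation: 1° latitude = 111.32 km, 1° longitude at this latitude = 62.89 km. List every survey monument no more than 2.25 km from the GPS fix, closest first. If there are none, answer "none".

Distances from 55.605°N, 36.332°E:
A: 2.646 km
B: 2.308 km
C: 3.770 km
D: 3.549 km
E: 3.676 km
F: 3.208 km
G: 4.746 km
H: 1.895 km
I: 6.204 km
J: 2.201 km
K: 4.009 km
L: 4.001 km
Threshold 2.25 km: H (1.895 km), J (2.201 km) are within range.

H, J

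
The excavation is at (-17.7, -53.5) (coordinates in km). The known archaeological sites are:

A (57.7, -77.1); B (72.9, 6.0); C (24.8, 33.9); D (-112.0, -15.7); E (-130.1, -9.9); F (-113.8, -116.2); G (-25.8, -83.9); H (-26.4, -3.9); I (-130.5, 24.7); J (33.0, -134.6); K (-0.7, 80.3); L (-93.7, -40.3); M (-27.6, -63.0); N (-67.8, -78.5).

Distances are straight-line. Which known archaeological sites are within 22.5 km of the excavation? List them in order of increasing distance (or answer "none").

M

Distances from (-17.7, -53.5):
A: 79.0 km
B: 108.4 km
C: 97.2 km
D: 101.6 km
E: 120.6 km
F: 114.7 km
G: 31.5 km
H: 50.4 km
I: 137.3 km
J: 95.6 km
K: 134.9 km
L: 77.1 km
M: 13.7 km
N: 56.0 km
Threshold 22.5 km: M (13.7 km) is within range.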